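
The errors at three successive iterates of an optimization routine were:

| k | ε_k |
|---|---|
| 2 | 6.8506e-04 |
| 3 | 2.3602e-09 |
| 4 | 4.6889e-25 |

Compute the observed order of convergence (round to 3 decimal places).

p ≈ ln(ε_4/ε_3) / ln(ε_3/ε_2)
  = ln(4.6889e-25/2.3602e-09) / ln(2.3602e-09/6.8506e-04)
  = ln(1.98665e-16) / ln(3.44525e-06)
  = -36.154912 / -12.578514 ≈ 2.874339

2.874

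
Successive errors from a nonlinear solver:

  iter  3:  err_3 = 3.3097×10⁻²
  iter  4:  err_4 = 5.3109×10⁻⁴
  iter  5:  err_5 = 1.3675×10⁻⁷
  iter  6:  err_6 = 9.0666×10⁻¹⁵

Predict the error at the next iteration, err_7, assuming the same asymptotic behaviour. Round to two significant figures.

4.0e-29

First estimate the order: p ≈ ln(err_6/err_5) / ln(err_5/err_4) = ln(9.0666×10⁻¹⁵/1.3675×10⁻⁷)/ln(1.3675×10⁻⁷/5.3109×10⁻⁴) = ln(6.63005e-08)/ln(0.000257489) ≈ 2.0000.
Then err_7 ≈ err_6·(err_6/err_5)^p = 9.0666×10⁻¹⁵·(6.63005e-08)^2.0000 = 9.0666×10⁻¹⁵·4.39576e-15 ≈ 3.985e-29.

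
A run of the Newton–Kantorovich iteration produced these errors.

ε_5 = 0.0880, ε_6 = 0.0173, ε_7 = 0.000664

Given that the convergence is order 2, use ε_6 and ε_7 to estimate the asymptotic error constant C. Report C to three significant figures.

2.22

C ≈ ε_7 / ε_6^2
  = 0.000664 / (0.0173)^2
  = 0.000664 / 0.00029929 ≈ 2.2186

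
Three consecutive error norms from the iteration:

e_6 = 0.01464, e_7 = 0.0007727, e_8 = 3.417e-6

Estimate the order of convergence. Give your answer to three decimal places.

p ≈ ln(e_8/e_7) / ln(e_7/e_6)
  = ln(3.417e-6/0.0007727) / ln(0.0007727/0.01464)
  = ln(0.00442216) / ln(0.0527801)
  = -5.421127 / -2.941621 ≈ 1.842905

1.843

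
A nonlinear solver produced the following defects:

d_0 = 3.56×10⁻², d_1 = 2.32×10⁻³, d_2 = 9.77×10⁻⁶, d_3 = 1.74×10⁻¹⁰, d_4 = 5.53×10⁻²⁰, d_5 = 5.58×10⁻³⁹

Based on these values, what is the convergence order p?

Consecutive ratios: d_5/d_4 = 5.58×10⁻³⁹/5.53×10⁻²⁰ = 1.00904e-19, d_4/d_3 = 5.53×10⁻²⁰/1.74×10⁻¹⁰ = 3.17816e-10.
p ≈ ln(1.00904e-19)/ln(3.17816e-10) = -43.7401/-21.8695 ≈ 2.00.
So the convergence is quadratic (order 2).

2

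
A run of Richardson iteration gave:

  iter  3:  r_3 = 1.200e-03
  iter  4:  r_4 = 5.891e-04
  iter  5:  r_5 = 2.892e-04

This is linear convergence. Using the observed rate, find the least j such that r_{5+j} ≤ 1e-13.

Rate ρ ≈ r_5/r_4 = 2.892e-04/5.891e-04 = 0.4909.
After j more steps, r_{5+j} ≈ 2.892e-04·ρ^j; need ρ^j ≤ 1e-13/2.892e-04 = 3.45781e-10.
j ≥ ln(3.45781e-10)/ln(0.4909) = -21.7852/-0.71151 = 30.618.
So 31 more iterations are needed.

31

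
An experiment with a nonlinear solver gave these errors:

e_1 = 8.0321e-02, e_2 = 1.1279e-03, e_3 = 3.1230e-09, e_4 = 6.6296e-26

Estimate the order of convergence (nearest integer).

3

Consecutive ratios: e_4/e_3 = 6.6296e-26/3.1230e-09 = 2.12283e-17, e_3/e_2 = 3.1230e-09/1.1279e-03 = 2.76886e-06.
p ≈ ln(2.12283e-17)/ln(2.76886e-06) = -38.3912/-12.7971 ≈ 3.00.
So the convergence is cubic (order 3).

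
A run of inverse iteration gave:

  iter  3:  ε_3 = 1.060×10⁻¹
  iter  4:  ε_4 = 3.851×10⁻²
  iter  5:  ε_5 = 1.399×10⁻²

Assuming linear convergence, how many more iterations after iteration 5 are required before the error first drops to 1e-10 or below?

Rate ρ ≈ ε_5/ε_4 = 1.399×10⁻²/3.851×10⁻² = 0.3633.
After j more steps, ε_{5+j} ≈ 1.399×10⁻²·ρ^j; need ρ^j ≤ 1e-10/1.399×10⁻² = 7.14796e-09.
j ≥ ln(7.14796e-09)/ln(0.3633) = -18.7564/-1.01253 = 18.524.
So 19 more iterations are needed.

19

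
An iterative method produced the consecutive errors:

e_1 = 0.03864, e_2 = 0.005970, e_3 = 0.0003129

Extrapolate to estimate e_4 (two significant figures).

3.0e-6

First estimate the order: p ≈ ln(e_3/e_2) / ln(e_2/e_1) = ln(0.0003129/0.005970)/ln(0.005970/0.03864) = ln(0.0524121)/ln(0.154503) ≈ 1.5789.
Then e_4 ≈ e_3·(e_3/e_2)^p = 0.0003129·(0.0524121)^1.5789 = 0.0003129·0.00950847 ≈ 2.975e-06.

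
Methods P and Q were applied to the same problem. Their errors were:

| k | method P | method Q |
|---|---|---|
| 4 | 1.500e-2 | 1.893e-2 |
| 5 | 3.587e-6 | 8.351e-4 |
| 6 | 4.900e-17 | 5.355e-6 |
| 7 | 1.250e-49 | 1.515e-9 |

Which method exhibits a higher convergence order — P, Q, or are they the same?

Method P: p ≈ ln(1.250e-49/4.900e-17)/ln(4.900e-17/3.587e-6) ≈ 3.00.
Method Q: p ≈ ln(1.515e-9/5.355e-6)/ln(5.355e-6/8.351e-4) ≈ 1.62.
Method P has the higher order (≈3.0 vs ≈1.6).

P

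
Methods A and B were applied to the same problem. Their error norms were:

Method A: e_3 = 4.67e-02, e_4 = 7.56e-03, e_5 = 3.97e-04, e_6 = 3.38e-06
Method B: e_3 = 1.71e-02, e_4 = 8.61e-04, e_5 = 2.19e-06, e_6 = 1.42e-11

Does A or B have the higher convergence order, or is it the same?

Method A: p ≈ ln(3.38e-06/3.97e-04)/ln(3.97e-04/7.56e-03) ≈ 1.62.
Method B: p ≈ ln(1.42e-11/2.19e-06)/ln(2.19e-06/8.61e-04) ≈ 2.00.
Method B has the higher order (≈2.0 vs ≈1.6).

B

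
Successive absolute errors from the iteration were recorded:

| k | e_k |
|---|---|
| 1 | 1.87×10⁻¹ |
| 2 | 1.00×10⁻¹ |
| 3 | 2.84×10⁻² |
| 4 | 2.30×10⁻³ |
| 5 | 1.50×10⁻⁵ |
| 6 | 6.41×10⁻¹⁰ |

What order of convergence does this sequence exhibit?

Consecutive ratios: e_6/e_5 = 6.41×10⁻¹⁰/1.50×10⁻⁵ = 4.27333e-05, e_5/e_4 = 1.50×10⁻⁵/2.30×10⁻³ = 0.00652174.
p ≈ ln(4.27333e-05)/ln(0.00652174) = -10.0605/-5.0326 ≈ 2.00.
So the convergence is quadratic (order 2).

2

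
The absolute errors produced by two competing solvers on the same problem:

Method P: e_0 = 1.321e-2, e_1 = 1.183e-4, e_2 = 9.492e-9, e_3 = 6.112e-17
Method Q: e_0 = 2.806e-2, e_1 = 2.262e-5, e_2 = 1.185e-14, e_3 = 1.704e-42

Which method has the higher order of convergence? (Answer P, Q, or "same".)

Q

Method P: p ≈ ln(6.112e-17/9.492e-9)/ln(9.492e-9/1.183e-4) ≈ 2.00.
Method Q: p ≈ ln(1.704e-42/1.185e-14)/ln(1.185e-14/2.262e-5) ≈ 3.00.
Method Q has the higher order (≈3.0 vs ≈2.0).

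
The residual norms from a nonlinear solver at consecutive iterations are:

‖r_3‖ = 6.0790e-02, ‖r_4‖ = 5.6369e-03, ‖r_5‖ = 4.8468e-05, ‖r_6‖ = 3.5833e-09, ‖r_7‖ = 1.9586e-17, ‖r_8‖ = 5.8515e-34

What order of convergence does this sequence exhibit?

Consecutive ratios: ‖r_8‖/‖r_7‖ = 5.8515e-34/1.9586e-17 = 2.98759e-17, ‖r_7‖/‖r_6‖ = 1.9586e-17/3.5833e-09 = 5.46591e-09.
p ≈ ln(2.98759e-17)/ln(5.46591e-09) = -38.0495/-19.0247 ≈ 2.00.
So the convergence is quadratic (order 2).

2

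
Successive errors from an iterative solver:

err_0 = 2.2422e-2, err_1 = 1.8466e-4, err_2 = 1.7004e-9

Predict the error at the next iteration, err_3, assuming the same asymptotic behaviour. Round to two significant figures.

1.2e-21

First estimate the order: p ≈ ln(err_2/err_1) / ln(err_1/err_0) = ln(1.7004e-9/1.8466e-4)/ln(1.8466e-4/2.2422e-2) = ln(9.20827e-06)/ln(0.00823566) ≈ 2.4161.
Then err_3 ≈ err_2·(err_2/err_1)^p = 1.7004e-9·(9.20827e-06)^2.4161 = 1.7004e-9·6.80692e-13 ≈ 1.157e-21.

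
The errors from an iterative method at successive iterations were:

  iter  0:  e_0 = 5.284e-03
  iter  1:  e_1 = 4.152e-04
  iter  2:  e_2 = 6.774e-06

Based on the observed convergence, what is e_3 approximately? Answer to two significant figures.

8.7e-9

First estimate the order: p ≈ ln(e_2/e_1) / ln(e_1/e_0) = ln(6.774e-06/4.152e-04)/ln(4.152e-04/5.284e-03) = ln(0.016315)/ln(0.0785768) ≈ 1.6180.
Then e_3 ≈ e_2·(e_2/e_1)^p = 6.774e-06·(0.016315)^1.6180 = 6.774e-06·0.00128223 ≈ 8.686e-09.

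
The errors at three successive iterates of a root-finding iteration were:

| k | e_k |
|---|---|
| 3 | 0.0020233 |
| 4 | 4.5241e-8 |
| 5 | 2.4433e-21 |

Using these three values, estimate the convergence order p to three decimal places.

p ≈ ln(e_5/e_4) / ln(e_4/e_3)
  = ln(2.4433e-21/4.5241e-8) / ln(4.5241e-8/0.0020233)
  = ln(5.40063e-14) / ln(2.236e-05)
  = -30.549676 / -10.708237 ≈ 2.852914

2.853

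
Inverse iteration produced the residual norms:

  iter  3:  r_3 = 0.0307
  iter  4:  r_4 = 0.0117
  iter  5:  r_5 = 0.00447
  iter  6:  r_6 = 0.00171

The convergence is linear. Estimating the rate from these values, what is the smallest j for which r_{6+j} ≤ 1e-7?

Rate ρ ≈ r_6/r_5 = 0.00171/0.00447 = 0.3826.
After j more steps, r_{6+j} ≈ 0.00171·ρ^j; need ρ^j ≤ 1e-7/0.00171 = 5.84795e-05.
j ≥ ln(5.84795e-05)/ln(0.3826) = -9.7468/-0.96077 = 10.145.
So 11 more iterations are needed.

11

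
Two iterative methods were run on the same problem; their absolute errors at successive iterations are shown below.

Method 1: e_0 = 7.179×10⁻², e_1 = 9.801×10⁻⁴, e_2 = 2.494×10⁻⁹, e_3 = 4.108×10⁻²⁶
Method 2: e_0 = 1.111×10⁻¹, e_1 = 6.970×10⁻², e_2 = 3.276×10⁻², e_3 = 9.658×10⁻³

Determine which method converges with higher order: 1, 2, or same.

1

Method 1: p ≈ ln(4.108×10⁻²⁶/2.494×10⁻⁹)/ln(2.494×10⁻⁹/9.801×10⁻⁴) ≈ 3.00.
Method 2: p ≈ ln(9.658×10⁻³/3.276×10⁻²)/ln(3.276×10⁻²/6.970×10⁻²) ≈ 1.62.
Method 1 has the higher order (≈3.0 vs ≈1.6).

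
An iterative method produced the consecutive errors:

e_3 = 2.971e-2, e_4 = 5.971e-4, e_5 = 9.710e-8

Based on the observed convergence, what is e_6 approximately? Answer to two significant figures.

First estimate the order: p ≈ ln(e_5/e_4) / ln(e_4/e_3) = ln(9.710e-8/5.971e-4)/ln(5.971e-4/2.971e-2) = ln(0.000162619)/ln(0.0200976) ≈ 2.2329.
Then e_6 ≈ e_5·(e_5/e_4)^p = 9.710e-8·(0.000162619)^2.2329 = 9.710e-8·3.46676e-09 ≈ 3.366e-16.

3.4e-16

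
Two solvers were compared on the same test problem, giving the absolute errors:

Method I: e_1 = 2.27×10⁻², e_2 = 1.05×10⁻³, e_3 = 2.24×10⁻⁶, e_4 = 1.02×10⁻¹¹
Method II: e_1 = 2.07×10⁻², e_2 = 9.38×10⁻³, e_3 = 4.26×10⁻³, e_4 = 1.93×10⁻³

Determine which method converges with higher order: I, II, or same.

I

Method I: p ≈ ln(1.02×10⁻¹¹/2.24×10⁻⁶)/ln(2.24×10⁻⁶/1.05×10⁻³) ≈ 2.00.
Method II: p ≈ ln(1.93×10⁻³/4.26×10⁻³)/ln(4.26×10⁻³/9.38×10⁻³) ≈ 1.00.
Method I has the higher order (≈2.0 vs ≈1.0).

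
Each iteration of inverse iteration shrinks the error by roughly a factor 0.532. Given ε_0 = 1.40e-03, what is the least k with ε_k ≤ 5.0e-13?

35

After k steps, ε_k ≈ 1.40e-03·0.532^k.
Need 0.532^k ≤ 5.0e-13/1.40e-03 = 3.57143e-10.
k ≥ ln(3.57143e-10)/ln(0.532) = -21.7529/-0.63111 = 34.468.
Smallest integer k = 35.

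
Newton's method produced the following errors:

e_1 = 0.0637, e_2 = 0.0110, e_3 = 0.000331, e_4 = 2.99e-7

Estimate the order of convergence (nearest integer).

2

Consecutive ratios: e_4/e_3 = 2.99e-7/0.000331 = 0.000903323, e_3/e_2 = 0.000331/0.0110 = 0.0300909.
p ≈ ln(0.000903323)/ln(0.0300909) = -7.0094/-3.5035 ≈ 2.00.
So the convergence is quadratic (order 2).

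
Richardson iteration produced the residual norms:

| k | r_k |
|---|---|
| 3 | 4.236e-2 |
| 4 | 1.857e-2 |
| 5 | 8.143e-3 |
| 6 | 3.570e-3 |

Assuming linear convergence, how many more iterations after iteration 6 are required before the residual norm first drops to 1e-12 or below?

27

Rate ρ ≈ r_6/r_5 = 3.570e-3/8.143e-3 = 0.4384.
After j more steps, r_{6+j} ≈ 3.570e-3·ρ^j; need ρ^j ≤ 1e-12/3.570e-3 = 2.80112e-10.
j ≥ ln(2.80112e-10)/ln(0.4384) = -21.9958/-0.82462 = 26.674.
So 27 more iterations are needed.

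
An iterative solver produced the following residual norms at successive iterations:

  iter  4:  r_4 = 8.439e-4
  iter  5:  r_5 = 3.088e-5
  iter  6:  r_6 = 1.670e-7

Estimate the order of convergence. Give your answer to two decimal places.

p ≈ ln(r_6/r_5) / ln(r_5/r_4)
  = ln(1.670e-7/3.088e-5) / ln(3.088e-5/8.439e-4)
  = ln(0.00540803) / ln(0.036592)
  = -5.21987 / -3.30793 ≈ 1.57799

1.58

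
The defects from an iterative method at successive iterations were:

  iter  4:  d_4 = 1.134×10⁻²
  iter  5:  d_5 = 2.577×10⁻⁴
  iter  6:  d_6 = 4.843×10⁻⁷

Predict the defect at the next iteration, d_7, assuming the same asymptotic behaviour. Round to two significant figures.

First estimate the order: p ≈ ln(d_6/d_5) / ln(d_5/d_4) = ln(4.843×10⁻⁷/2.577×10⁻⁴)/ln(2.577×10⁻⁴/1.134×10⁻²) = ln(0.00187932)/ln(0.0227249) ≈ 1.6587.
Then d_7 ≈ d_6·(d_6/d_5)^p = 4.843×10⁻⁷·(0.00187932)^1.6587 = 4.843×10⁻⁷·3.00874e-05 ≈ 1.457e-11.

1.5e-11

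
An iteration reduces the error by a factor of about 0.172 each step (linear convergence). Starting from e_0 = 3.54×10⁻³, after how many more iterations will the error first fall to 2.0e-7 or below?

After k steps, e_k ≈ 3.54×10⁻³·0.172^k.
Need 0.172^k ≤ 2.0e-7/3.54×10⁻³ = 5.64972e-05.
k ≥ ln(5.64972e-05)/ln(0.172) = -9.7813/-1.76026 = 5.557.
Smallest integer k = 6.

6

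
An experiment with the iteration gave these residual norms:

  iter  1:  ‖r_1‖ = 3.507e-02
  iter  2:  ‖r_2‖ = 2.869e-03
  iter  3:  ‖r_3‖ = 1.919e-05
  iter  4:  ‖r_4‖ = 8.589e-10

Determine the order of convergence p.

2

Consecutive ratios: ‖r_4‖/‖r_3‖ = 8.589e-10/1.919e-05 = 4.47577e-05, ‖r_3‖/‖r_2‖ = 1.919e-05/2.869e-03 = 0.00668874.
p ≈ ln(4.47577e-05)/ln(0.00668874) = -10.0142/-5.0073 ≈ 2.00.
So the convergence is quadratic (order 2).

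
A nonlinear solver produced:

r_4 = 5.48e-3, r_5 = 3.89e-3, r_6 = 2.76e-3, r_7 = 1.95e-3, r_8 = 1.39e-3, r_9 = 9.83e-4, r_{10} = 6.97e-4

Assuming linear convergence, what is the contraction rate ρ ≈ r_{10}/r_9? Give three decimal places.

0.709

ρ ≈ r_{10}/r_9 = 6.97e-4/9.83e-4 = 0.70905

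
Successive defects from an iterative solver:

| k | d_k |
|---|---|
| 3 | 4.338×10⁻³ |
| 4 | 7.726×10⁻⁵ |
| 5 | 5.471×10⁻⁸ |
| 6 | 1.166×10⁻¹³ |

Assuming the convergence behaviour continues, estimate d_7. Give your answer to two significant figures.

First estimate the order: p ≈ ln(d_6/d_5) / ln(d_5/d_4) = ln(1.166×10⁻¹³/5.471×10⁻⁸)/ln(5.471×10⁻⁸/7.726×10⁻⁵) = ln(2.13124e-06)/ln(0.000708128) ≈ 1.8005.
Then d_7 ≈ d_6·(d_6/d_5)^p = 1.166×10⁻¹³·(2.13124e-06)^1.8005 = 1.166×10⁻¹³·6.14756e-11 ≈ 7.168e-24.

7.2e-24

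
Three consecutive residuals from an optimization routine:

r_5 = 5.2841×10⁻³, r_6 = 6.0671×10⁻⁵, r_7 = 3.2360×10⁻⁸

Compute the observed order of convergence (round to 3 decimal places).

p ≈ ln(r_7/r_6) / ln(r_6/r_5)
  = ln(3.2360×10⁻⁸/6.0671×10⁻⁵) / ln(6.0671×10⁻⁵/5.2841×10⁻³)
  = ln(0.000533368) / ln(0.0114818)
  = -7.536299 / -4.466992 ≈ 1.687108

1.687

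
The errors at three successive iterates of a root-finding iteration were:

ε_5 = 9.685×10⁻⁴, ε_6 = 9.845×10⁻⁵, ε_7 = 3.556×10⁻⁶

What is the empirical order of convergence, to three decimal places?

1.453

p ≈ ln(ε_7/ε_6) / ln(ε_6/ε_5)
  = ln(3.556×10⁻⁶/9.845×10⁻⁵) / ln(9.845×10⁻⁵/9.685×10⁻⁴)
  = ln(0.0361199) / ln(0.101652)
  = -3.320911 / -2.286200 ≈ 1.452590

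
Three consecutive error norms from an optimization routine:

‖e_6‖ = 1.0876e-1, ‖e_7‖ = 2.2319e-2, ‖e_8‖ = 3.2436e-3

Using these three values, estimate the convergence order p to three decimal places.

1.218

p ≈ ln(‖e_8‖/‖e_7‖) / ln(‖e_7‖/‖e_6‖)
  = ln(3.2436e-3/2.2319e-2) / ln(2.2319e-2/1.0876e-1)
  = ln(0.145329) / ln(0.205213)
  = -1.928755 / -1.583707 ≈ 1.217874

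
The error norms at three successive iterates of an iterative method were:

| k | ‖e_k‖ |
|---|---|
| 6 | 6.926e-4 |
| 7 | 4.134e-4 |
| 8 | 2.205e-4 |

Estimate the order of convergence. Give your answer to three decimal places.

1.218

p ≈ ln(‖e_8‖/‖e_7‖) / ln(‖e_7‖/‖e_6‖)
  = ln(2.205e-4/4.134e-4) / ln(4.134e-4/6.926e-4)
  = ln(0.533382) / ln(0.596881)
  = -0.628517 / -0.516038 ≈ 1.217967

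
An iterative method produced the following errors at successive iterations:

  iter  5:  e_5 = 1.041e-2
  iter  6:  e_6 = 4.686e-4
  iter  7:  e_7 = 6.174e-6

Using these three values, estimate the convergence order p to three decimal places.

1.396

p ≈ ln(e_7/e_6) / ln(e_6/e_5)
  = ln(6.174e-6/4.686e-4) / ln(4.686e-4/1.041e-2)
  = ln(0.0131754) / ln(0.0450144)
  = -4.329404 / -3.100773 ≈ 1.396234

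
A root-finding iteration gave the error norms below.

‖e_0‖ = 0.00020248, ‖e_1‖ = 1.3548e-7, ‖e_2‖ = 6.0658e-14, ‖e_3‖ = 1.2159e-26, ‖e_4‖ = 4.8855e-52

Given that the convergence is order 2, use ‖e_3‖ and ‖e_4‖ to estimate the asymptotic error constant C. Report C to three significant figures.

3.30

C ≈ ‖e_4‖ / ‖e_3‖^2
  = 4.8855e-52 / (1.2159e-26)^2
  = 4.8855e-52 / 1.47841e-52 ≈ 3.3046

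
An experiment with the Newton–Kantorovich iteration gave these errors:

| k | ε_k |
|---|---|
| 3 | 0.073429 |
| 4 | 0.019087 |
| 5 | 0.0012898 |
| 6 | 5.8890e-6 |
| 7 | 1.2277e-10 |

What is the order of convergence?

2

Consecutive ratios: ε_7/ε_6 = 1.2277e-10/5.8890e-6 = 2.08473e-05, ε_6/ε_5 = 5.8890e-6/0.0012898 = 0.00456582.
p ≈ ln(2.08473e-05)/ln(0.00456582) = -10.7783/-5.3892 ≈ 2.00.
So the convergence is quadratic (order 2).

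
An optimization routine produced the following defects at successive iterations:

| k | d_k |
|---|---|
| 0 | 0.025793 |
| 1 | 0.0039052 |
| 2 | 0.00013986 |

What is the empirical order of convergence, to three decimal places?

1.764

p ≈ ln(d_2/d_1) / ln(d_1/d_0)
  = ln(0.00013986/0.0039052) / ln(0.0039052/0.025793)
  = ln(0.0358138) / ln(0.151405)
  = -3.329422 / -1.887797 ≈ 1.763655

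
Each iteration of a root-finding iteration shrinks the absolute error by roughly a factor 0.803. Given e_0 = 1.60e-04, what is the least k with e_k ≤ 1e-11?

76

After k steps, e_k ≈ 1.60e-04·0.803^k.
Need 0.803^k ≤ 1e-11/1.60e-04 = 6.25e-08.
k ≥ ln(6.25e-08)/ln(0.803) = -16.5881/-0.21940 = 75.607.
Smallest integer k = 76.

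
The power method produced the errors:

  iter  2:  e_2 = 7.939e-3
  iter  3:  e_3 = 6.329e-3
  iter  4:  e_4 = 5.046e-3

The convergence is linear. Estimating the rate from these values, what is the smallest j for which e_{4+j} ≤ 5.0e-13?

Rate ρ ≈ e_4/e_3 = 5.046e-3/6.329e-3 = 0.7973.
After j more steps, e_{4+j} ≈ 5.046e-3·ρ^j; need ρ^j ≤ 5.0e-13/5.046e-3 = 9.90884e-11.
j ≥ ln(9.90884e-11)/ln(0.7973) = -23.0350/-0.22652 = 101.691.
So 102 more iterations are needed.

102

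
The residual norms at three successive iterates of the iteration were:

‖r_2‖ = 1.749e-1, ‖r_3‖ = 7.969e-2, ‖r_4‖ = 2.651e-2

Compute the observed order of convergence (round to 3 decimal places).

p ≈ ln(‖r_4‖/‖r_3‖) / ln(‖r_3‖/‖r_2‖)
  = ln(2.651e-2/7.969e-2) / ln(7.969e-2/1.749e-1)
  = ln(0.332664) / ln(0.455632)
  = -1.100622 / -0.786070 ≈ 1.400158

1.400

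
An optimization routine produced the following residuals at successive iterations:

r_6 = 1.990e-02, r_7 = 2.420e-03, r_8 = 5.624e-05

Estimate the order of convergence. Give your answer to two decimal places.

p ≈ ln(r_8/r_7) / ln(r_7/r_6)
  = ln(5.624e-05/2.420e-03) / ln(2.420e-03/1.990e-02)
  = ln(0.0232397) / ln(0.121608)
  = -3.76189 / -2.10695 ≈ 1.78547

1.79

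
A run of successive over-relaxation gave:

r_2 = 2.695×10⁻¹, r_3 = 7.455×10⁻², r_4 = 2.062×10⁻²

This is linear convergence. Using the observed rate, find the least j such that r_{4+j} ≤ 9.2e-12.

Rate ρ ≈ r_4/r_3 = 2.062×10⁻²/7.455×10⁻² = 0.2766.
After j more steps, r_{4+j} ≈ 2.062×10⁻²·ρ^j; need ρ^j ≤ 9.2e-12/2.062×10⁻² = 4.46169e-10.
j ≥ ln(4.46169e-10)/ln(0.2766) = -21.5303/-1.28518 = 16.753.
So 17 more iterations are needed.

17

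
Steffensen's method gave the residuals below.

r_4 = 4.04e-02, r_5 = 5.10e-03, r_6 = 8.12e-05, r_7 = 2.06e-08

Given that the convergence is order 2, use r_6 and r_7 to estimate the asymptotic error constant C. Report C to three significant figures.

C ≈ r_7 / r_6^2
  = 2.06e-08 / (8.12e-05)^2
  = 2.06e-08 / 6.59344e-09 ≈ 3.1243

3.12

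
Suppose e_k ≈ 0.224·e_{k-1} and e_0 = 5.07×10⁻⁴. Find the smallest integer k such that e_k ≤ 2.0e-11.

After k steps, e_k ≈ 5.07×10⁻⁴·0.224^k.
Need 0.224^k ≤ 2.0e-11/5.07×10⁻⁴ = 3.94477e-08.
k ≥ ln(3.94477e-08)/ln(0.224) = -17.0483/-1.49611 = 11.395.
Smallest integer k = 12.

12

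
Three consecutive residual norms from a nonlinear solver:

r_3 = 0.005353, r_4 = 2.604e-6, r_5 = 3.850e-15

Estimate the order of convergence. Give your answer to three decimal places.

2.665

p ≈ ln(r_5/r_4) / ln(r_4/r_3)
  = ln(3.850e-15/2.604e-6) / ln(2.604e-6/0.005353)
  = ln(1.47849e-09) / ln(0.000486456)
  = -20.332245 / -7.628364 ≈ 2.665348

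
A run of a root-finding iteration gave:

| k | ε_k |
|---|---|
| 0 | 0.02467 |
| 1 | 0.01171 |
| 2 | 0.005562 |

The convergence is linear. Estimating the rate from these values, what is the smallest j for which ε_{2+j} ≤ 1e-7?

Rate ρ ≈ ε_2/ε_1 = 0.005562/0.01171 = 0.4750.
After j more steps, ε_{2+j} ≈ 0.005562·ρ^j; need ρ^j ≤ 1e-7/0.005562 = 1.79791e-05.
j ≥ ln(1.79791e-05)/ln(0.4750) = -10.9263/-0.74444 = 14.677.
So 15 more iterations are needed.

15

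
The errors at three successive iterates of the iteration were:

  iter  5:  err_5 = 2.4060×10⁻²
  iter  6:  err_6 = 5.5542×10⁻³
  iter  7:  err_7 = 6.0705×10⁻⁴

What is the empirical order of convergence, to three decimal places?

1.510

p ≈ ln(err_7/err_6) / ln(err_6/err_5)
  = ln(6.0705×10⁻⁴/5.5542×10⁻³) / ln(5.5542×10⁻³/2.4060×10⁻²)
  = ln(0.109296) / ln(0.230848)
  = -2.213695 / -1.465996 ≈ 1.510028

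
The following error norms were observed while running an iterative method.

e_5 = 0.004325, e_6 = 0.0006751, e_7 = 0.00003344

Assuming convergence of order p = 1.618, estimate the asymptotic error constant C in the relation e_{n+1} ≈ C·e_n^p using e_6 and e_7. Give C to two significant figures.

C ≈ e_7 / e_6^1.618
  = 0.00003344 / (0.0006751)^1.618
  = 0.00003344 / 7.4117e-06 ≈ 4.5118

4.5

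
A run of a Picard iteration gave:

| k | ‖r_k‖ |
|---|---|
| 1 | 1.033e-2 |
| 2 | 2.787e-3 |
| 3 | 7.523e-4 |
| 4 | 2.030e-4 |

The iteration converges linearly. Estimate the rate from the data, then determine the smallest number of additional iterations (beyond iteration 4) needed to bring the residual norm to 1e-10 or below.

Rate ρ ≈ ‖r_4‖/‖r_3‖ = 2.030e-4/7.523e-4 = 0.2698.
After j more steps, ‖r_{4+j}‖ ≈ 2.030e-4·ρ^j; need ρ^j ≤ 1e-10/2.030e-4 = 4.92611e-07.
j ≥ ln(4.92611e-07)/ln(0.2698) = -14.5235/-1.31007 = 11.086.
So 12 more iterations are needed.

12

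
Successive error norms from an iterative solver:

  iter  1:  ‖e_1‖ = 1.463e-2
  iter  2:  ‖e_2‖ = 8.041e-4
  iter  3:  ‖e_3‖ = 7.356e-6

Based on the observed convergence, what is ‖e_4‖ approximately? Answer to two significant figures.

3.7e-9

First estimate the order: p ≈ ln(‖e_3‖/‖e_2‖) / ln(‖e_2‖/‖e_1‖) = ln(7.356e-6/8.041e-4)/ln(8.041e-4/1.463e-2) = ln(0.00914812)/ln(0.0549624) ≈ 1.6181.
Then ‖e_4‖ ≈ ‖e_3‖·(‖e_3‖/‖e_2‖)^p = 7.356e-6·(0.00914812)^1.6181 = 7.356e-6·0.00050261 ≈ 3.697e-09.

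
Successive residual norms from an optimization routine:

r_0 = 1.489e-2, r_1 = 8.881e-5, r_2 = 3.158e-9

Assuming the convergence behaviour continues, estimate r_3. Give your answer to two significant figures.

4.0e-18

First estimate the order: p ≈ ln(r_2/r_1) / ln(r_1/r_0) = ln(3.158e-9/8.881e-5)/ln(8.881e-5/1.489e-2) = ln(3.55591e-05)/ln(0.00596441) ≈ 2.0001.
Then r_3 ≈ r_2·(r_2/r_1)^p = 3.158e-9·(3.55591e-05)^2.0001 = 3.158e-9·1.26315e-09 ≈ 3.989e-18.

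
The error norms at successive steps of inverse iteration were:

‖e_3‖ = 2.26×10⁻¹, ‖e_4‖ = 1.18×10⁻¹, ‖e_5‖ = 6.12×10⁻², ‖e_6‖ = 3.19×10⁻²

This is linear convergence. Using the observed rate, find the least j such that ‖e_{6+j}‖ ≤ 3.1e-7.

Rate ρ ≈ ‖e_6‖/‖e_5‖ = 3.19×10⁻²/6.12×10⁻² = 0.5212.
After j more steps, ‖e_{6+j}‖ ≈ 3.19×10⁻²·ρ^j; need ρ^j ≤ 3.1e-7/3.19×10⁻² = 9.71787e-06.
j ≥ ln(9.71787e-06)/ln(0.5212) = -11.5415/-0.65162 = 17.712.
So 18 more iterations are needed.

18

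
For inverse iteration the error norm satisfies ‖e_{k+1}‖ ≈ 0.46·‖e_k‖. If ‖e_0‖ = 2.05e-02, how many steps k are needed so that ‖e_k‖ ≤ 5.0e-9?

20

After k steps, ‖e_k‖ ≈ 2.05e-02·0.46^k.
Need 0.46^k ≤ 5.0e-9/2.05e-02 = 2.43902e-07.
k ≥ ln(2.43902e-07)/ln(0.46) = -15.2265/-0.77653 = 19.608.
Smallest integer k = 20.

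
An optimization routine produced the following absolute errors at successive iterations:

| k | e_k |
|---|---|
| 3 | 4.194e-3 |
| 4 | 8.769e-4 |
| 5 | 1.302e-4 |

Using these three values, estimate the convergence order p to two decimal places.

1.22

p ≈ ln(e_5/e_4) / ln(e_4/e_3)
  = ln(1.302e-4/8.769e-4) / ln(8.769e-4/4.194e-3)
  = ln(0.148478) / ln(0.209084)
  = -1.90732 / -1.56502 ≈ 1.21872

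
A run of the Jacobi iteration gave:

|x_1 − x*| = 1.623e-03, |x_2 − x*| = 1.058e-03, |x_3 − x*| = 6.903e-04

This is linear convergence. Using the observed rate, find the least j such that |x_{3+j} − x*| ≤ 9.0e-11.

Rate ρ ≈ |x_3 − x*|/|x_2 − x*| = 6.903e-04/1.058e-03 = 0.6525.
After j more steps, |x_{3+j} − x*| ≈ 6.903e-04·ρ^j; need ρ^j ≤ 9.0e-11/6.903e-04 = 1.30378e-07.
j ≥ ln(1.30378e-07)/ln(0.6525) = -15.8528/-0.42694 = 37.131.
So 38 more iterations are needed.

38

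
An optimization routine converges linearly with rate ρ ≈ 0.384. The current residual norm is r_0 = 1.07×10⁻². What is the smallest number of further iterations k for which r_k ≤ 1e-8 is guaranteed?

After k steps, r_k ≈ 1.07×10⁻²·0.384^k.
Need 0.384^k ≤ 1e-8/1.07×10⁻² = 9.34579e-07.
k ≥ ln(9.34579e-07)/ln(0.384) = -13.8832/-0.95711 = 14.505.
Smallest integer k = 15.

15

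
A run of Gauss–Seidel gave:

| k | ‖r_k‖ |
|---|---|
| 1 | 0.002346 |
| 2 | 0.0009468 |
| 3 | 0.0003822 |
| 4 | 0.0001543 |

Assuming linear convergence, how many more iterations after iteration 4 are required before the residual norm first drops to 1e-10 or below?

Rate ρ ≈ ‖r_4‖/‖r_3‖ = 0.0001543/0.0003822 = 0.4037.
After j more steps, ‖r_{4+j}‖ ≈ 0.0001543·ρ^j; need ρ^j ≤ 1e-10/0.0001543 = 6.48088e-07.
j ≥ ln(6.48088e-07)/ln(0.4037) = -14.2492/-0.90708 = 15.709.
So 16 more iterations are needed.

16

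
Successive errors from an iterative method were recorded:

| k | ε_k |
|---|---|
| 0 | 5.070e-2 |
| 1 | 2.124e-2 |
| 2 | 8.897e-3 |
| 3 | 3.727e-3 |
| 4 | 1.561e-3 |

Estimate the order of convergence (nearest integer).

1

Consecutive ratios: ε_4/ε_3 = 1.561e-3/3.727e-3 = 0.418836, ε_3/ε_2 = 3.727e-3/8.897e-3 = 0.418905.
p ≈ ln(0.418836)/ln(0.418905) = -0.8703/-0.8701 ≈ 1.00.
So the convergence is linear (order 1).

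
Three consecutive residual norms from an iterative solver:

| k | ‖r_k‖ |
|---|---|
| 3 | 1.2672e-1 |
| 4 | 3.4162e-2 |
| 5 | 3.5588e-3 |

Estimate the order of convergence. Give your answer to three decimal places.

p ≈ ln(‖r_5‖/‖r_4‖) / ln(‖r_4‖/‖r_3‖)
  = ln(3.5588e-3/3.4162e-2) / ln(3.4162e-2/1.2672e-1)
  = ln(0.104174) / ln(0.269586)
  = -2.261693 / -1.310868 ≈ 1.725340

1.725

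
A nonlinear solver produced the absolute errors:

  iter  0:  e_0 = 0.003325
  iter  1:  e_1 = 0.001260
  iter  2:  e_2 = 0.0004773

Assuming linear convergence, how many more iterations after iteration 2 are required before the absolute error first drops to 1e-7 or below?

9

Rate ρ ≈ e_2/e_1 = 0.0004773/0.001260 = 0.3788.
After j more steps, e_{2+j} ≈ 0.0004773·ρ^j; need ρ^j ≤ 1e-7/0.0004773 = 0.000209512.
j ≥ ln(0.000209512)/ln(0.3788) = -8.4707/-0.97075 = 8.726.
So 9 more iterations are needed.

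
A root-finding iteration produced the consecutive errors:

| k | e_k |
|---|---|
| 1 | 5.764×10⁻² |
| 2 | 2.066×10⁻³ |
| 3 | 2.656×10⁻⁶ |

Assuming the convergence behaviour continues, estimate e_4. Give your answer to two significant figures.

4.4e-12

First estimate the order: p ≈ ln(e_3/e_2) / ln(e_2/e_1) = ln(2.656×10⁻⁶/2.066×10⁻³)/ln(2.066×10⁻³/5.764×10⁻²) = ln(0.00128558)/ln(0.0358432) ≈ 1.9998.
Then e_4 ≈ e_3·(e_3/e_2)^p = 2.656×10⁻⁶·(0.00128558)^1.9998 = 2.656×10⁻⁶·1.65492e-06 ≈ 4.395e-12.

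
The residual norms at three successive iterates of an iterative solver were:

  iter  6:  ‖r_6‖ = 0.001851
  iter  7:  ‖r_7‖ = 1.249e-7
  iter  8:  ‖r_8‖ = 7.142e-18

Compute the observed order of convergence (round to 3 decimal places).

2.456

p ≈ ln(‖r_8‖/‖r_7‖) / ln(‖r_7‖/‖r_6‖)
  = ln(7.142e-18/1.249e-7) / ln(1.249e-7/0.001851)
  = ln(5.71817e-11) / ln(6.7477e-05)
  = -23.584787 / -9.603724 ≈ 2.455796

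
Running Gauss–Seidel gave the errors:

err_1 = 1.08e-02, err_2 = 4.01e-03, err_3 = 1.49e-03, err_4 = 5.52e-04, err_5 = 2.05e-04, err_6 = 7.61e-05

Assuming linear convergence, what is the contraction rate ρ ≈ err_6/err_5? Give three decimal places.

0.371

ρ ≈ err_6/err_5 = 7.61e-05/2.05e-04 = 0.37122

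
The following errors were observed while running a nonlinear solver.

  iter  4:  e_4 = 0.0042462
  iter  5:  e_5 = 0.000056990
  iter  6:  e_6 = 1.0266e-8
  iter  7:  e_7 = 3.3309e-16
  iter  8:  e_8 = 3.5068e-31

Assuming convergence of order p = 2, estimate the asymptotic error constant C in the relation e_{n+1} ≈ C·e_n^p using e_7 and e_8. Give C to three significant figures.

C ≈ e_8 / e_7^2
  = 3.5068e-31 / (3.3309e-16)^2
  = 3.5068e-31 / 1.10949e-31 ≈ 3.1607

3.16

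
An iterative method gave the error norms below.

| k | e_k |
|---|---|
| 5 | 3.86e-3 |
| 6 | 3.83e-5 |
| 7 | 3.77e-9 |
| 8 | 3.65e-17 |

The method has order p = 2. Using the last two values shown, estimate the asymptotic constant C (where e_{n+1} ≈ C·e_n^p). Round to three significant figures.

2.57

C ≈ e_8 / e_7^2
  = 3.65e-17 / (3.77e-9)^2
  = 3.65e-17 / 1.42129e-17 ≈ 2.5681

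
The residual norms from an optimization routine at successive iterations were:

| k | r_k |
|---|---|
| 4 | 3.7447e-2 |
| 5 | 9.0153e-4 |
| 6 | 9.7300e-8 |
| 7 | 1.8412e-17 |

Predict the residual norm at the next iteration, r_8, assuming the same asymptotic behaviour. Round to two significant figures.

First estimate the order: p ≈ ln(r_7/r_6) / ln(r_6/r_5) = ln(1.8412e-17/9.7300e-8)/ln(9.7300e-8/9.0153e-4) = ln(1.89229e-10)/ln(0.000107928) ≈ 2.4511.
Then r_8 ≈ r_7·(r_7/r_6)^p = 1.8412e-17·(1.89229e-10)^2.4511 = 1.8412e-17·1.47206e-24 ≈ 2.71e-41.

2.7e-41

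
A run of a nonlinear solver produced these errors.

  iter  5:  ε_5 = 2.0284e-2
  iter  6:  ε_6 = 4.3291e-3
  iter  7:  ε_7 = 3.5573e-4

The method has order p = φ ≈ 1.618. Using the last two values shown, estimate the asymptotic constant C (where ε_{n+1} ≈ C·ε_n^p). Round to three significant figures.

2.37

C ≈ ε_7 / ε_6^1.618
  = 3.5573e-4 / (4.3291e-3)^1.618
  = 3.5573e-4 / 0.000149862 ≈ 2.3737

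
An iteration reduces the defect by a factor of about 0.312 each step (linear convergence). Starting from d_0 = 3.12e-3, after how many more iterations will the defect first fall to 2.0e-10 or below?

15

After k steps, d_k ≈ 3.12e-3·0.312^k.
Need 0.312^k ≤ 2.0e-10/3.12e-3 = 6.41026e-08.
k ≥ ln(6.41026e-08)/ln(0.312) = -16.5628/-1.16475 = 14.220.
Smallest integer k = 15.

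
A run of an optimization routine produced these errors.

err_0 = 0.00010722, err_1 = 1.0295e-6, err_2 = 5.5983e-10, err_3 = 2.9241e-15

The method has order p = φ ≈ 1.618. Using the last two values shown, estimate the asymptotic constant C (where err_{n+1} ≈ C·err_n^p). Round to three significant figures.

2.73

C ≈ err_3 / err_2^1.618
  = 2.9241e-15 / (5.5983e-10)^1.618
  = 2.9241e-15 / 1.0724e-15 ≈ 2.7267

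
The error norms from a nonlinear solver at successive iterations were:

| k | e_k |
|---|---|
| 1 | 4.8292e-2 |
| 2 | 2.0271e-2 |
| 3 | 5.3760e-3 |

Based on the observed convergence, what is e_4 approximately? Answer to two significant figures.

7.1e-4

First estimate the order: p ≈ ln(e_3/e_2) / ln(e_2/e_1) = ln(5.3760e-3/2.0271e-2)/ln(2.0271e-2/4.8292e-2) = ln(0.265206)/ln(0.419759) ≈ 1.5290.
Then e_4 ≈ e_3·(e_3/e_2)^p = 5.3760e-3·(0.265206)^1.5290 = 5.3760e-3·0.131419 ≈ 0.0007065.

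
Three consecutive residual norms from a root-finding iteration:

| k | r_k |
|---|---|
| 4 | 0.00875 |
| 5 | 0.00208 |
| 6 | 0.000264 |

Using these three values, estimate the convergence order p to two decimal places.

1.44

p ≈ ln(r_6/r_5) / ln(r_5/r_4)
  = ln(0.000264/0.00208) / ln(0.00208/0.00875)
  = ln(0.126923) / ln(0.237714)
  = -2.06417 / -1.43669 ≈ 1.43675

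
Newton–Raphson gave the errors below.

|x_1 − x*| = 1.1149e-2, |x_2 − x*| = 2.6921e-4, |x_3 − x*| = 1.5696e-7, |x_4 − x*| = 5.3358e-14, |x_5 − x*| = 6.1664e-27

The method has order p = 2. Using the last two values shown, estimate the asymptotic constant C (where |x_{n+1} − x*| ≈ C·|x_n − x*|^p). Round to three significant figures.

2.17

C ≈ |x_5 − x*| / |x_4 − x*|^2
  = 6.1664e-27 / (5.3358e-14)^2
  = 6.1664e-27 / 2.84708e-27 ≈ 2.1659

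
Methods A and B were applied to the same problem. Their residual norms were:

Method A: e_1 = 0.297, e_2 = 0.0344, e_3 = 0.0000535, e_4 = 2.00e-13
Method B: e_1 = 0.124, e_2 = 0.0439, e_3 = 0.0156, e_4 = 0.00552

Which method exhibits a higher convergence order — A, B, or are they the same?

Method A: p ≈ ln(2.00e-13/0.0000535)/ln(0.0000535/0.0344) ≈ 3.00.
Method B: p ≈ ln(0.00552/0.0156)/ln(0.0156/0.0439) ≈ 1.00.
Method A has the higher order (≈3.0 vs ≈1.0).

A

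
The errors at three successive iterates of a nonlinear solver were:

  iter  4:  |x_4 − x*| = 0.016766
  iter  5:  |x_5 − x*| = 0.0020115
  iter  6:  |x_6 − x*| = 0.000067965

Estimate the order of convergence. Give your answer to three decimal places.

p ≈ ln(|x_6 − x*|/|x_5 − x*|) / ln(|x_5 − x*|/|x_4 − x*|)
  = ln(0.000067965/0.0020115) / ln(0.0020115/0.016766)
  = ln(0.0337882) / ln(0.119975)
  = -3.387644 / -2.120472 ≈ 1.597590

1.598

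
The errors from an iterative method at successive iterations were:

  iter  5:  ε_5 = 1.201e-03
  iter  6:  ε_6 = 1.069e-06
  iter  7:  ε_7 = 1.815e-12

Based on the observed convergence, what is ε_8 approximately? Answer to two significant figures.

2.2e-23

First estimate the order: p ≈ ln(ε_7/ε_6) / ln(ε_6/ε_5) = ln(1.815e-12/1.069e-06)/ln(1.069e-06/1.201e-03) = ln(1.69785e-06)/ln(0.000890092) ≈ 1.8915.
Then ε_8 ≈ ε_7·(ε_7/ε_6)^p = 1.815e-12·(1.69785e-06)^1.8915 = 1.815e-12·1.21858e-11 ≈ 2.212e-23.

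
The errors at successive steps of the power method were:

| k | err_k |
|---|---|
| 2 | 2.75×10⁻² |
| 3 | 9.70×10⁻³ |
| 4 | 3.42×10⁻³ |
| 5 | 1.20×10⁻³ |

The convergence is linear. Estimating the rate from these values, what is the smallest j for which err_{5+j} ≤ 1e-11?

18

Rate ρ ≈ err_5/err_4 = 1.20×10⁻³/3.42×10⁻³ = 0.3509.
After j more steps, err_{5+j} ≈ 1.20×10⁻³·ρ^j; need ρ^j ≤ 1e-11/1.20×10⁻³ = 8.33333e-09.
j ≥ ln(8.33333e-09)/ln(0.3509) = -18.6030/-1.04725 = 17.764.
So 18 more iterations are needed.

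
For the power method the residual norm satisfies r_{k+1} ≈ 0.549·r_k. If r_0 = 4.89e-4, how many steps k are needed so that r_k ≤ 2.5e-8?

17

After k steps, r_k ≈ 4.89e-4·0.549^k.
Need 0.549^k ≤ 2.5e-8/4.89e-4 = 5.11247e-05.
k ≥ ln(5.11247e-05)/ln(0.549) = -9.8812/-0.59966 = 16.478.
Smallest integer k = 17.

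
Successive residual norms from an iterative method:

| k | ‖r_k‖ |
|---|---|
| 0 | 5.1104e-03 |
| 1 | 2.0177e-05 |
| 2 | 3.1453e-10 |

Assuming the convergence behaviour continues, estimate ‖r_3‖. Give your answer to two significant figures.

First estimate the order: p ≈ ln(‖r_2‖/‖r_1‖) / ln(‖r_1‖/‖r_0‖) = ln(3.1453e-10/2.0177e-05)/ln(2.0177e-05/5.1104e-03) = ln(1.55885e-05)/ln(0.00394822) ≈ 2.0000.
Then ‖r_3‖ ≈ ‖r_2‖·(‖r_2‖/‖r_1‖)^p = 3.1453e-10·(1.55885e-05)^2.0000 = 3.1453e-10·2.43001e-10 ≈ 7.643e-20.

7.6e-20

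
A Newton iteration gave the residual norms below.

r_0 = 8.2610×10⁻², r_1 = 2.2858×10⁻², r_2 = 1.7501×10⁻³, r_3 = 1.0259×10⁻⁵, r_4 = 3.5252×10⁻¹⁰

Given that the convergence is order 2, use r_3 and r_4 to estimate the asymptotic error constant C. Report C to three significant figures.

C ≈ r_4 / r_3^2
  = 3.5252×10⁻¹⁰ / (1.0259×10⁻⁵)^2
  = 3.5252×10⁻¹⁰ / 1.05247e-10 ≈ 3.3495

3.35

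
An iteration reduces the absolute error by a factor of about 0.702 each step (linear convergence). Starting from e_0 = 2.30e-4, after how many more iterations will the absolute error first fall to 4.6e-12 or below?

After k steps, e_k ≈ 2.30e-4·0.702^k.
Need 0.702^k ≤ 4.6e-12/2.30e-4 = 2e-08.
k ≥ ln(2e-08)/ln(0.702) = -17.7275/-0.35382 = 50.103.
Smallest integer k = 51.

51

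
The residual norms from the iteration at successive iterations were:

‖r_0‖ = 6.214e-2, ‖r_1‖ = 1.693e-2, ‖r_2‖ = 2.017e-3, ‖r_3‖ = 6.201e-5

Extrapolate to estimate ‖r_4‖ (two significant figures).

2.1e-7

First estimate the order: p ≈ ln(‖r_3‖/‖r_2‖) / ln(‖r_2‖/‖r_1‖) = ln(6.201e-5/2.017e-3)/ln(2.017e-3/1.693e-2) = ln(0.0307437)/ln(0.119138) ≈ 1.6367.
Then ‖r_4‖ ≈ ‖r_3‖·(‖r_3‖/‖r_2‖)^p = 6.201e-5·(0.0307437)^1.6367 = 6.201e-5·0.00334896 ≈ 2.077e-07.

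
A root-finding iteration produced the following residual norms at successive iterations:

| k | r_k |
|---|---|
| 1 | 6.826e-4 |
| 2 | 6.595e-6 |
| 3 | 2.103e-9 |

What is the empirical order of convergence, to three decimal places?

p ≈ ln(r_3/r_2) / ln(r_2/r_1)
  = ln(2.103e-9/6.595e-6) / ln(6.595e-6/6.826e-4)
  = ln(0.000318878) / ln(0.00966159)
  = -8.050702 / -4.639597 ≈ 1.735216

1.735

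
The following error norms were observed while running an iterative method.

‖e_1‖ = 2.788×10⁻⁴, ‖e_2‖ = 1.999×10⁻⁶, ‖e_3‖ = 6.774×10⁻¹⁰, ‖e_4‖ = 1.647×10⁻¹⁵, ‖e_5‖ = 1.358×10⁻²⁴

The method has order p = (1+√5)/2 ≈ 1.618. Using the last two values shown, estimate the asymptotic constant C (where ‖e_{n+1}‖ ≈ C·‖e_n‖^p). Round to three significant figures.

1.13

C ≈ ‖e_5‖ / ‖e_4‖^1.618
  = 1.358×10⁻²⁴ / (1.647×10⁻¹⁵)^1.618
  = 1.358×10⁻²⁴ / 1.20395e-24 ≈ 1.1279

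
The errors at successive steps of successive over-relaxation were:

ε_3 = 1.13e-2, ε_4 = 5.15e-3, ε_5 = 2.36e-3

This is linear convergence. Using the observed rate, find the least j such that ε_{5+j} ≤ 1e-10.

22

Rate ρ ≈ ε_5/ε_4 = 2.36e-3/5.15e-3 = 0.4583.
After j more steps, ε_{5+j} ≈ 2.36e-3·ρ^j; need ρ^j ≤ 1e-10/2.36e-3 = 4.23729e-08.
j ≥ ln(4.23729e-08)/ln(0.4583) = -16.9768/-0.78023 = 21.759.
So 22 more iterations are needed.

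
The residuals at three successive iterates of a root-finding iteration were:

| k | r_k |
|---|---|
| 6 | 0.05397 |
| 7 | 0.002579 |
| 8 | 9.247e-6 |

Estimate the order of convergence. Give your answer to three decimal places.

1.852

p ≈ ln(r_8/r_7) / ln(r_7/r_6)
  = ln(9.247e-6/0.002579) / ln(0.002579/0.05397)
  = ln(0.0035855) / ln(0.0477858)
  = -5.630857 / -3.041027 ≈ 1.851630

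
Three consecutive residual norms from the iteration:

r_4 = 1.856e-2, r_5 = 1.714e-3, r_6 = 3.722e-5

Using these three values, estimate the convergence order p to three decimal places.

p ≈ ln(r_6/r_5) / ln(r_5/r_4)
  = ln(3.722e-5/1.714e-3) / ln(1.714e-3/1.856e-2)
  = ln(0.0217153) / ln(0.0923491)
  = -3.829738 / -2.382179 ≈ 1.607662

1.608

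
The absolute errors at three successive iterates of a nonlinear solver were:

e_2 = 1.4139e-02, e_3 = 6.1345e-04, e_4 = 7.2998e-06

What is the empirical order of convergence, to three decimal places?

p ≈ ln(e_4/e_3) / ln(e_3/e_2)
  = ln(7.2998e-06/6.1345e-04) / ln(6.1345e-04/1.4139e-02)
  = ln(0.0118996) / ln(0.0433871)
  = -4.431250 / -3.137593 ≈ 1.412309

1.412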